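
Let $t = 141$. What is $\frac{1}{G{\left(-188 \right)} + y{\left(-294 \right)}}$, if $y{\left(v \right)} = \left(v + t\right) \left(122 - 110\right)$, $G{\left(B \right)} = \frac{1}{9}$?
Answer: $- \frac{9}{16523} \approx -0.0005447$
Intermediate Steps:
$G{\left(B \right)} = \frac{1}{9}$
$y{\left(v \right)} = 1692 + 12 v$ ($y{\left(v \right)} = \left(v + 141\right) \left(122 - 110\right) = \left(141 + v\right) 12 = 1692 + 12 v$)
$\frac{1}{G{\left(-188 \right)} + y{\left(-294 \right)}} = \frac{1}{\frac{1}{9} + \left(1692 + 12 \left(-294\right)\right)} = \frac{1}{\frac{1}{9} + \left(1692 - 3528\right)} = \frac{1}{\frac{1}{9} - 1836} = \frac{1}{- \frac{16523}{9}} = - \frac{9}{16523}$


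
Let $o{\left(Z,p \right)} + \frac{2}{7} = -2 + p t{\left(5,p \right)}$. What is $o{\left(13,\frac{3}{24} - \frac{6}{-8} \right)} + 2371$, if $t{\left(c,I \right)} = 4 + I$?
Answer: $\frac{1063095}{448} \approx 2373.0$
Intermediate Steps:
$o{\left(Z,p \right)} = - \frac{16}{7} + p \left(4 + p\right)$ ($o{\left(Z,p \right)} = - \frac{2}{7} + \left(-2 + p \left(4 + p\right)\right) = - \frac{16}{7} + p \left(4 + p\right)$)
$o{\left(13,\frac{3}{24} - \frac{6}{-8} \right)} + 2371 = \left(- \frac{16}{7} + \left(\frac{3}{24} - \frac{6}{-8}\right) \left(4 + \left(\frac{3}{24} - \frac{6}{-8}\right)\right)\right) + 2371 = \left(- \frac{16}{7} + \left(3 \cdot \frac{1}{24} - - \frac{3}{4}\right) \left(4 + \left(3 \cdot \frac{1}{24} - - \frac{3}{4}\right)\right)\right) + 2371 = \left(- \frac{16}{7} + \left(\frac{1}{8} + \frac{3}{4}\right) \left(4 + \left(\frac{1}{8} + \frac{3}{4}\right)\right)\right) + 2371 = \left(- \frac{16}{7} + \frac{7 \left(4 + \frac{7}{8}\right)}{8}\right) + 2371 = \left(- \frac{16}{7} + \frac{7}{8} \cdot \frac{39}{8}\right) + 2371 = \left(- \frac{16}{7} + \frac{273}{64}\right) + 2371 = \frac{887}{448} + 2371 = \frac{1063095}{448}$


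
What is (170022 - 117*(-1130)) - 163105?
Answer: 139127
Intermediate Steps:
(170022 - 117*(-1130)) - 163105 = (170022 + 132210) - 163105 = 302232 - 163105 = 139127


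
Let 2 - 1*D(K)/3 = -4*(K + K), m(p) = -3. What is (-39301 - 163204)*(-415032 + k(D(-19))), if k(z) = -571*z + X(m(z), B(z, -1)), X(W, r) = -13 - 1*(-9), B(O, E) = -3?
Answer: 32013205430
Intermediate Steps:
X(W, r) = -4 (X(W, r) = -13 + 9 = -4)
D(K) = 6 + 24*K (D(K) = 6 - (-12)*(K + K) = 6 - (-12)*2*K = 6 - (-24)*K = 6 + 24*K)
k(z) = -4 - 571*z (k(z) = -571*z - 4 = -4 - 571*z)
(-39301 - 163204)*(-415032 + k(D(-19))) = (-39301 - 163204)*(-415032 + (-4 - 571*(6 + 24*(-19)))) = -202505*(-415032 + (-4 - 571*(6 - 456))) = -202505*(-415032 + (-4 - 571*(-450))) = -202505*(-415032 + (-4 + 256950)) = -202505*(-415032 + 256946) = -202505*(-158086) = 32013205430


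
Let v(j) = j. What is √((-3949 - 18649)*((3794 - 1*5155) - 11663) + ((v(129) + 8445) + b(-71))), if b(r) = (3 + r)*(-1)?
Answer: √294324994 ≈ 17156.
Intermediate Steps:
b(r) = -3 - r
√((-3949 - 18649)*((3794 - 1*5155) - 11663) + ((v(129) + 8445) + b(-71))) = √((-3949 - 18649)*((3794 - 1*5155) - 11663) + ((129 + 8445) + (-3 - 1*(-71)))) = √(-22598*((3794 - 5155) - 11663) + (8574 + (-3 + 71))) = √(-22598*(-1361 - 11663) + (8574 + 68)) = √(-22598*(-13024) + 8642) = √(294316352 + 8642) = √294324994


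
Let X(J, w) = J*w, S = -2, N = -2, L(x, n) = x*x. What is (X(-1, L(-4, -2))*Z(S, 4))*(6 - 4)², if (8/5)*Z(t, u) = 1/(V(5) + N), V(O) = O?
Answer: -40/3 ≈ -13.333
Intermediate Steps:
L(x, n) = x²
Z(t, u) = 5/24 (Z(t, u) = 5/(8*(5 - 2)) = (5/8)/3 = (5/8)*(⅓) = 5/24)
(X(-1, L(-4, -2))*Z(S, 4))*(6 - 4)² = (-1*(-4)²*(5/24))*(6 - 4)² = (-1*16*(5/24))*2² = -16*5/24*4 = -10/3*4 = -40/3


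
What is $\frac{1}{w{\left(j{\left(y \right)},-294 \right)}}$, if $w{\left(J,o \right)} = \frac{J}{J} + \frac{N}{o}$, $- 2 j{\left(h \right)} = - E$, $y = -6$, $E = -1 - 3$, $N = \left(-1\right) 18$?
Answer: $\frac{49}{52} \approx 0.94231$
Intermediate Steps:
$N = -18$
$E = -4$
$j{\left(h \right)} = -2$ ($j{\left(h \right)} = - \frac{\left(-1\right) \left(-4\right)}{2} = \left(- \frac{1}{2}\right) 4 = -2$)
$w{\left(J,o \right)} = 1 - \frac{18}{o}$ ($w{\left(J,o \right)} = \frac{J}{J} - \frac{18}{o} = 1 - \frac{18}{o}$)
$\frac{1}{w{\left(j{\left(y \right)},-294 \right)}} = \frac{1}{\frac{1}{-294} \left(-18 - 294\right)} = \frac{1}{\left(- \frac{1}{294}\right) \left(-312\right)} = \frac{1}{\frac{52}{49}} = \frac{49}{52}$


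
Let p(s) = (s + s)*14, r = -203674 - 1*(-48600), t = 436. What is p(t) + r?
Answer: -142866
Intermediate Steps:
r = -155074 (r = -203674 + 48600 = -155074)
p(s) = 28*s (p(s) = (2*s)*14 = 28*s)
p(t) + r = 28*436 - 155074 = 12208 - 155074 = -142866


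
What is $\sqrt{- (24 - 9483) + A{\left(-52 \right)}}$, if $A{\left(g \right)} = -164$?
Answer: $13 \sqrt{55} \approx 96.411$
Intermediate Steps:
$\sqrt{- (24 - 9483) + A{\left(-52 \right)}} = \sqrt{- (24 - 9483) - 164} = \sqrt{\left(-1\right) \left(-9459\right) - 164} = \sqrt{9459 - 164} = \sqrt{9295} = 13 \sqrt{55}$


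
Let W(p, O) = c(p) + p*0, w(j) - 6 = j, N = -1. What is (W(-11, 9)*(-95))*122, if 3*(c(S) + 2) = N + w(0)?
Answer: 11590/3 ≈ 3863.3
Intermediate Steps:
w(j) = 6 + j
c(S) = -⅓ (c(S) = -2 + (-1 + (6 + 0))/3 = -2 + (-1 + 6)/3 = -2 + (⅓)*5 = -2 + 5/3 = -⅓)
W(p, O) = -⅓ (W(p, O) = -⅓ + p*0 = -⅓ + 0 = -⅓)
(W(-11, 9)*(-95))*122 = -⅓*(-95)*122 = (95/3)*122 = 11590/3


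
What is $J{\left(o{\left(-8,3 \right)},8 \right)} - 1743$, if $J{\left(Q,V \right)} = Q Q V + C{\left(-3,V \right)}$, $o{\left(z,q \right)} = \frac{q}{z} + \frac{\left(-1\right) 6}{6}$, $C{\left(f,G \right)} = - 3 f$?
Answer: $- \frac{13751}{8} \approx -1718.9$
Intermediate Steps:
$o{\left(z,q \right)} = -1 + \frac{q}{z}$ ($o{\left(z,q \right)} = \frac{q}{z} - 1 = -1 + \frac{q}{z}$)
$J{\left(Q,V \right)} = 9 + V Q^{2}$ ($J{\left(Q,V \right)} = Q Q V - -9 = Q^{2} V + 9 = V Q^{2} + 9 = 9 + V Q^{2}$)
$J{\left(o{\left(-8,3 \right)},8 \right)} - 1743 = \left(9 + 8 \left(\frac{3 - -8}{-8}\right)^{2}\right) - 1743 = \left(9 + 8 \left(- \frac{3 + 8}{8}\right)^{2}\right) - 1743 = \left(9 + 8 \left(\left(- \frac{1}{8}\right) 11\right)^{2}\right) - 1743 = \left(9 + 8 \left(- \frac{11}{8}\right)^{2}\right) - 1743 = \left(9 + 8 \cdot \frac{121}{64}\right) - 1743 = \left(9 + \frac{121}{8}\right) - 1743 = \frac{193}{8} - 1743 = - \frac{13751}{8}$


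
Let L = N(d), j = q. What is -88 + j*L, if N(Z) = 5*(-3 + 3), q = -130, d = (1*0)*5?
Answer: -88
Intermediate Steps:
d = 0 (d = 0*5 = 0)
j = -130
N(Z) = 0 (N(Z) = 5*0 = 0)
L = 0
-88 + j*L = -88 - 130*0 = -88 + 0 = -88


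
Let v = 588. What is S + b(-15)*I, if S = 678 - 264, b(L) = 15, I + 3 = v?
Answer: 9189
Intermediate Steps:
I = 585 (I = -3 + 588 = 585)
S = 414
S + b(-15)*I = 414 + 15*585 = 414 + 8775 = 9189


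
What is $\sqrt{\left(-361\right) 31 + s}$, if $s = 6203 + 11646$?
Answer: $\sqrt{6658} \approx 81.597$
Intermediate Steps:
$s = 17849$
$\sqrt{\left(-361\right) 31 + s} = \sqrt{\left(-361\right) 31 + 17849} = \sqrt{-11191 + 17849} = \sqrt{6658}$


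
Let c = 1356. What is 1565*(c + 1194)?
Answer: 3990750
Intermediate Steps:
1565*(c + 1194) = 1565*(1356 + 1194) = 1565*2550 = 3990750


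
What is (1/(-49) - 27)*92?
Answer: -121808/49 ≈ -2485.9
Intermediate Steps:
(1/(-49) - 27)*92 = (-1/49 - 27)*92 = -1324/49*92 = -121808/49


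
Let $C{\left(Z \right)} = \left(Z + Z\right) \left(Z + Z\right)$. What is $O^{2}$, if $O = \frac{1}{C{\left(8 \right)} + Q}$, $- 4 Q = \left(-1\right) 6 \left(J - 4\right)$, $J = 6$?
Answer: $\frac{1}{67081} \approx 1.4907 \cdot 10^{-5}$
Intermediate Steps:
$C{\left(Z \right)} = 4 Z^{2}$ ($C{\left(Z \right)} = 2 Z 2 Z = 4 Z^{2}$)
$Q = 3$ ($Q = - \frac{\left(-1\right) 6 \left(6 - 4\right)}{4} = - \frac{\left(-6\right) 2}{4} = \left(- \frac{1}{4}\right) \left(-12\right) = 3$)
$O = \frac{1}{259}$ ($O = \frac{1}{4 \cdot 8^{2} + 3} = \frac{1}{4 \cdot 64 + 3} = \frac{1}{256 + 3} = \frac{1}{259} \approx 0.003861$)
$O^{2} = \left(\frac{1}{259}\right)^{2} = \frac{1}{67081}$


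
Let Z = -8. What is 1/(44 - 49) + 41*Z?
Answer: -1641/5 ≈ -328.20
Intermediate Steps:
1/(44 - 49) + 41*Z = 1/(44 - 49) + 41*(-8) = 1/(-5) - 328 = -⅕ - 328 = -1641/5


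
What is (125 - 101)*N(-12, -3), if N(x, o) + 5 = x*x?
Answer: 3336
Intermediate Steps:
N(x, o) = -5 + x**2 (N(x, o) = -5 + x*x = -5 + x**2)
(125 - 101)*N(-12, -3) = (125 - 101)*(-5 + (-12)**2) = 24*(-5 + 144) = 24*139 = 3336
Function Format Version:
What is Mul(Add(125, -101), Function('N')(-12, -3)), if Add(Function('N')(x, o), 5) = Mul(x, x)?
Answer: 3336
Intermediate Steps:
Function('N')(x, o) = Add(-5, Pow(x, 2)) (Function('N')(x, o) = Add(-5, Mul(x, x)) = Add(-5, Pow(x, 2)))
Mul(Add(125, -101), Function('N')(-12, -3)) = Mul(Add(125, -101), Add(-5, Pow(-12, 2))) = Mul(24, Add(-5, 144)) = Mul(24, 139) = 3336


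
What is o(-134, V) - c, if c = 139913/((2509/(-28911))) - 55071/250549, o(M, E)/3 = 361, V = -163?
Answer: 78012142001973/48355957 ≈ 1.6133e+6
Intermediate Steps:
o(M, E) = 1083 (o(M, E) = 3*361 = 1083)
c = -77959772500542/48355957 (c = 139913/((2509*(-1/28911))) - 55071*1/250549 = 139913/(-2509/28911) - 55071/250549 = 139913*(-28911/2509) - 55071/250549 = -4045024743/2509 - 55071/250549 = -77959772500542/48355957 ≈ -1.6122e+6)
o(-134, V) - c = 1083 - 1*(-77959772500542/48355957) = 1083 + 77959772500542/48355957 = 78012142001973/48355957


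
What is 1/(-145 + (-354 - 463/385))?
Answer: -385/192578 ≈ -0.0019992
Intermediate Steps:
1/(-145 + (-354 - 463/385)) = 1/(-145 - 136753/385) = 1/(-192578/385) = -385/192578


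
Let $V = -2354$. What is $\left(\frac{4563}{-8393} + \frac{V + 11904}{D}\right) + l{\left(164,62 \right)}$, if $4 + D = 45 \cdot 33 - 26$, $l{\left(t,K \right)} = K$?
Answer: $\frac{166129303}{2442363} \approx 68.02$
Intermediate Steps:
$D = 1455$ ($D = -4 + \left(45 \cdot 33 - 26\right) = -4 + \left(1485 - 26\right) = -4 + 1459 = 1455$)
$\left(\frac{4563}{-8393} + \frac{V + 11904}{D}\right) + l{\left(164,62 \right)} = \left(\frac{4563}{-8393} + \frac{-2354 + 11904}{1455}\right) + 62 = \left(4563 \left(- \frac{1}{8393}\right) + 9550 \cdot \frac{1}{1455}\right) + 62 = \left(- \frac{4563}{8393} + \frac{1910}{291}\right) + 62 = \frac{14702797}{2442363} + 62 = \frac{166129303}{2442363}$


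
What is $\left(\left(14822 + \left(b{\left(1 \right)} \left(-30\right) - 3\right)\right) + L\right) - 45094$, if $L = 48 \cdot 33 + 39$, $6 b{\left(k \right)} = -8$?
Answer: $-28612$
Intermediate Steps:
$b{\left(k \right)} = - \frac{4}{3}$ ($b{\left(k \right)} = \frac{1}{6} \left(-8\right) = - \frac{4}{3}$)
$L = 1623$ ($L = 1584 + 39 = 1623$)
$\left(\left(14822 + \left(b{\left(1 \right)} \left(-30\right) - 3\right)\right) + L\right) - 45094 = \left(\left(14822 - -37\right) + 1623\right) - 45094 = \left(\left(14822 + \left(40 - 3\right)\right) + 1623\right) - 45094 = \left(\left(14822 + 37\right) + 1623\right) - 45094 = \left(14859 + 1623\right) - 45094 = 16482 - 45094 = -28612$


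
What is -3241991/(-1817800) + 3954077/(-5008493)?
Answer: 9049768058963/9104438575400 ≈ 0.99399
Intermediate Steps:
-3241991/(-1817800) + 3954077/(-5008493) = -3241991*(-1/1817800) + 3954077*(-1/5008493) = 3241991/1817800 - 3954077/5008493 = 9049768058963/9104438575400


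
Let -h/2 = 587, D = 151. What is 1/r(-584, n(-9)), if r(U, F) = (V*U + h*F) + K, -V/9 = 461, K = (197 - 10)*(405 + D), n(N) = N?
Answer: 1/2537554 ≈ 3.9408e-7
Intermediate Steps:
h = -1174 (h = -2*587 = -1174)
K = 103972 (K = (197 - 10)*(405 + 151) = 187*556 = 103972)
V = -4149 (V = -9*461 = -4149)
r(U, F) = 103972 - 4149*U - 1174*F (r(U, F) = (-4149*U - 1174*F) + 103972 = 103972 - 4149*U - 1174*F)
1/r(-584, n(-9)) = 1/(103972 - 4149*(-584) - 1174*(-9)) = 1/(103972 + 2423016 + 10566) = 1/2537554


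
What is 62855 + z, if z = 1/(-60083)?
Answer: 3776516964/60083 ≈ 62855.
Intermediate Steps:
z = -1/60083 ≈ -1.6644e-5
62855 + z = 62855 - 1/60083 = 3776516964/60083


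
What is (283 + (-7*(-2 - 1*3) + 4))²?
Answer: 103684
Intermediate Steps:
(283 + (-7*(-2 - 1*3) + 4))² = (283 + (-7*(-2 - 3) + 4))² = (283 + (-7*(-5) + 4))² = (283 + (35 + 4))² = (283 + 39)² = 322² = 103684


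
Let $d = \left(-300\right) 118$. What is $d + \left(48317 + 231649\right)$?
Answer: $244566$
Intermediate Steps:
$d = -35400$
$d + \left(48317 + 231649\right) = -35400 + \left(48317 + 231649\right) = -35400 + 279966 = 244566$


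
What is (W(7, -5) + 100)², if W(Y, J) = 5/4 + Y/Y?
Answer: 167281/16 ≈ 10455.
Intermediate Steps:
W(Y, J) = 9/4 (W(Y, J) = 5*(¼) + 1 = 5/4 + 1 = 9/4)
(W(7, -5) + 100)² = (9/4 + 100)² = (409/4)² = 167281/16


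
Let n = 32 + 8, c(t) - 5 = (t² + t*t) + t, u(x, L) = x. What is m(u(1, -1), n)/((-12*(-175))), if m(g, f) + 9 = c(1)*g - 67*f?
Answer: -383/300 ≈ -1.2767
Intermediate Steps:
c(t) = 5 + t + 2*t² (c(t) = 5 + ((t² + t*t) + t) = 5 + ((t² + t²) + t) = 5 + (2*t² + t) = 5 + (t + 2*t²) = 5 + t + 2*t²)
n = 40
m(g, f) = -9 - 67*f + 8*g (m(g, f) = -9 + ((5 + 1 + 2*1²)*g - 67*f) = -9 + ((5 + 1 + 2*1)*g - 67*f) = -9 + ((5 + 1 + 2)*g - 67*f) = -9 + (8*g - 67*f) = -9 + (-67*f + 8*g) = -9 - 67*f + 8*g)
m(u(1, -1), n)/((-12*(-175))) = (-9 - 67*40 + 8*1)/((-12*(-175))) = (-9 - 2680 + 8)/2100 = -2681*1/2100 = -383/300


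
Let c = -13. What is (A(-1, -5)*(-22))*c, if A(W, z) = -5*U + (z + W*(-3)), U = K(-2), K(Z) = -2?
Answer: 2288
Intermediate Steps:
U = -2
A(W, z) = 10 + z - 3*W (A(W, z) = -5*(-2) + (z + W*(-3)) = 10 + (z - 3*W) = 10 + z - 3*W)
(A(-1, -5)*(-22))*c = ((10 - 5 - 3*(-1))*(-22))*(-13) = ((10 - 5 + 3)*(-22))*(-13) = (8*(-22))*(-13) = -176*(-13) = 2288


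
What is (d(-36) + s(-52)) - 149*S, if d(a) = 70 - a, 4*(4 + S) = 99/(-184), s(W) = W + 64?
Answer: 540255/736 ≈ 734.04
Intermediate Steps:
s(W) = 64 + W
S = -3043/736 (S = -4 + (99/(-184))/4 = -4 + (99*(-1/184))/4 = -4 + (¼)*(-99/184) = -4 - 99/736 = -3043/736 ≈ -4.1345)
(d(-36) + s(-52)) - 149*S = ((70 - 1*(-36)) + (64 - 52)) - 149*(-3043/736) = ((70 + 36) + 12) + 453407/736 = (106 + 12) + 453407/736 = 118 + 453407/736 = 540255/736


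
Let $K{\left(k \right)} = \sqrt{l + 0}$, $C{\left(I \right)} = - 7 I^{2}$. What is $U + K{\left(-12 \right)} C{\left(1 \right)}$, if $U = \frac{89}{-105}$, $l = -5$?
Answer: $- \frac{89}{105} - 7 i \sqrt{5} \approx -0.84762 - 15.652 i$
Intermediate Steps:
$K{\left(k \right)} = i \sqrt{5}$ ($K{\left(k \right)} = \sqrt{-5 + 0} = \sqrt{-5} = i \sqrt{5}$)
$U = - \frac{89}{105}$ ($U = 89 \left(- \frac{1}{105}\right) = - \frac{89}{105} \approx -0.84762$)
$U + K{\left(-12 \right)} C{\left(1 \right)} = - \frac{89}{105} + i \sqrt{5} \left(- 7 \cdot 1^{2}\right) = - \frac{89}{105} + i \sqrt{5} \left(\left(-7\right) 1\right) = - \frac{89}{105} + i \sqrt{5} \left(-7\right) = - \frac{89}{105} - 7 i \sqrt{5}$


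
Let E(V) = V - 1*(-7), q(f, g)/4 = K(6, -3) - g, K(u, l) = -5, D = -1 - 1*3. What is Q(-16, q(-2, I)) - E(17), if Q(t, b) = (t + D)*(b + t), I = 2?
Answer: 856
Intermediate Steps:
D = -4 (D = -1 - 3 = -4)
q(f, g) = -20 - 4*g (q(f, g) = 4*(-5 - g) = -20 - 4*g)
Q(t, b) = (-4 + t)*(b + t) (Q(t, b) = (t - 4)*(b + t) = (-4 + t)*(b + t))
E(V) = 7 + V (E(V) = V + 7 = 7 + V)
Q(-16, q(-2, I)) - E(17) = ((-16)**2 - 4*(-20 - 4*2) - 4*(-16) + (-20 - 4*2)*(-16)) - (7 + 17) = (256 - 4*(-20 - 8) + 64 + (-20 - 8)*(-16)) - 1*24 = (256 - 4*(-28) + 64 - 28*(-16)) - 24 = (256 + 112 + 64 + 448) - 24 = 880 - 24 = 856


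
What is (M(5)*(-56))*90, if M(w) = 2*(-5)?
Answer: 50400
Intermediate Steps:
M(w) = -10
(M(5)*(-56))*90 = -10*(-56)*90 = 560*90 = 50400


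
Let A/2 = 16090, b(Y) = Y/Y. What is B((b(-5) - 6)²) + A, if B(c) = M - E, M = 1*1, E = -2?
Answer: 32183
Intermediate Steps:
b(Y) = 1
M = 1
B(c) = 3 (B(c) = 1 - 1*(-2) = 1 + 2 = 3)
A = 32180 (A = 2*16090 = 32180)
B((b(-5) - 6)²) + A = 3 + 32180 = 32183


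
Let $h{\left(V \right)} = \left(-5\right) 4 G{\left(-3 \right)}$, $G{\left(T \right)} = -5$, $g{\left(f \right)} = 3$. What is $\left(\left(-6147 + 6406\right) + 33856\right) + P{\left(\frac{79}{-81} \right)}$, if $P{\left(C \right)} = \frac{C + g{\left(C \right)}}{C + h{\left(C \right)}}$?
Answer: $\frac{273636579}{8021} \approx 34115.0$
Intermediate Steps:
$h{\left(V \right)} = 100$ ($h{\left(V \right)} = \left(-5\right) 4 \left(-5\right) = \left(-20\right) \left(-5\right) = 100$)
$P{\left(C \right)} = \frac{3 + C}{100 + C}$ ($P{\left(C \right)} = \frac{C + 3}{C + 100} = \frac{3 + C}{100 + C}$)
$\left(\left(-6147 + 6406\right) + 33856\right) + P{\left(\frac{79}{-81} \right)} = \left(\left(-6147 + 6406\right) + 33856\right) + \frac{3 + \frac{79}{-81}}{100 + \frac{79}{-81}} = \left(259 + 33856\right) + \frac{3 + 79 \left(- \frac{1}{81}\right)}{100 + 79 \left(- \frac{1}{81}\right)} = 34115 + \frac{3 - \frac{79}{81}}{100 - \frac{79}{81}} = 34115 + \frac{1}{\frac{8021}{81}} \cdot \frac{164}{81} = 34115 + \frac{81}{8021} \cdot \frac{164}{81} = 34115 + \frac{164}{8021} = \frac{273636579}{8021}$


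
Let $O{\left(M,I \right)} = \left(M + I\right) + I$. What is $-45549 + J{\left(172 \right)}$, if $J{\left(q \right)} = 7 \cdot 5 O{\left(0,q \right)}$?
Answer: $-33509$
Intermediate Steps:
$O{\left(M,I \right)} = M + 2 I$ ($O{\left(M,I \right)} = \left(I + M\right) + I = M + 2 I$)
$J{\left(q \right)} = 70 q$ ($J{\left(q \right)} = 7 \cdot 5 \left(0 + 2 q\right) = 35 \cdot 2 q = 70 q$)
$-45549 + J{\left(172 \right)} = -45549 + 70 \cdot 172 = -45549 + 12040 = -33509$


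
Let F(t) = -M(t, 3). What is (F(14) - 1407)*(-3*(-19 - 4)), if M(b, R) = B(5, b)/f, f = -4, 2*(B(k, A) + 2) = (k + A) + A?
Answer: -774663/8 ≈ -96833.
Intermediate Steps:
B(k, A) = -2 + A + k/2 (B(k, A) = -2 + ((k + A) + A)/2 = -2 + ((A + k) + A)/2 = -2 + (k + 2*A)/2 = -2 + (A + k/2) = -2 + A + k/2)
M(b, R) = -1/8 - b/4 (M(b, R) = (-2 + b + (1/2)*5)/(-4) = (-2 + b + 5/2)*(-1/4) = (1/2 + b)*(-1/4) = -1/8 - b/4)
F(t) = 1/8 + t/4 (F(t) = -(-1/8 - t/4) = 1/8 + t/4)
(F(14) - 1407)*(-3*(-19 - 4)) = ((1/8 + (1/4)*14) - 1407)*(-3*(-19 - 4)) = ((1/8 + 7/2) - 1407)*(-3*(-23)) = (29/8 - 1407)*69 = -11227/8*69 = -774663/8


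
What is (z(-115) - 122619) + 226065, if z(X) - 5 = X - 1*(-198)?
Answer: 103534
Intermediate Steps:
z(X) = 203 + X (z(X) = 5 + (X - 1*(-198)) = 5 + (X + 198) = 5 + (198 + X) = 203 + X)
(z(-115) - 122619) + 226065 = ((203 - 115) - 122619) + 226065 = (88 - 122619) + 226065 = -122531 + 226065 = 103534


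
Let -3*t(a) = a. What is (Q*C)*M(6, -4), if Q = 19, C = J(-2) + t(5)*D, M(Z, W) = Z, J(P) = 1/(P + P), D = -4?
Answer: 1463/2 ≈ 731.50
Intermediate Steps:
t(a) = -a/3
J(P) = 1/(2*P)
C = 77/12 (C = (½)/(-2) - ⅓*5*(-4) = (½)*(-½) - 5/3*(-4) = -¼ + 20/3 = 77/12 ≈ 6.4167)
(Q*C)*M(6, -4) = (19*(77/12))*6 = (1463/12)*6 = 1463/2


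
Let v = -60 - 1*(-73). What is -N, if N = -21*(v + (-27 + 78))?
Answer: 1344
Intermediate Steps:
v = 13 (v = -60 + 73 = 13)
N = -1344 (N = -21*(13 + (-27 + 78)) = -21*(13 + 51) = -21*64 = -1344)
-N = -1*(-1344) = 1344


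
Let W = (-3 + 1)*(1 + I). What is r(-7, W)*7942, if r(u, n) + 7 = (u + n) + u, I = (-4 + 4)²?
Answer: -182666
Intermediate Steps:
I = 0 (I = 0² = 0)
W = -2 (W = (-3 + 1)*(1 + 0) = -2*1 = -2)
r(u, n) = -7 + n + 2*u (r(u, n) = -7 + ((u + n) + u) = -7 + ((n + u) + u) = -7 + (n + 2*u) = -7 + n + 2*u)
r(-7, W)*7942 = (-7 - 2 + 2*(-7))*7942 = (-7 - 2 - 14)*7942 = -23*7942 = -182666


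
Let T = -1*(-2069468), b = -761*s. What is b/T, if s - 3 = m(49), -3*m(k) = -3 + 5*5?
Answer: 9893/6208404 ≈ 0.0015935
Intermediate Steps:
m(k) = -22/3 (m(k) = -(-3 + 5*5)/3 = -(-3 + 25)/3 = -⅓*22 = -22/3)
s = -13/3 (s = 3 - 22/3 = -13/3 ≈ -4.3333)
b = 9893/3 (b = -761*(-13/3) = 9893/3 ≈ 3297.7)
T = 2069468
b/T = (9893/3)/2069468 = (9893/3)*(1/2069468) = 9893/6208404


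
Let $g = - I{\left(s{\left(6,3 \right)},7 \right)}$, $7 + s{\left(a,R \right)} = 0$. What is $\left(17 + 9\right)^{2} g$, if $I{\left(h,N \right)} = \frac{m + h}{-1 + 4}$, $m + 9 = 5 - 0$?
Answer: $\frac{7436}{3} \approx 2478.7$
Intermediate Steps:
$m = -4$ ($m = -9 + \left(5 - 0\right) = -9 + \left(5 + 0\right) = -9 + 5 = -4$)
$s{\left(a,R \right)} = -7$ ($s{\left(a,R \right)} = -7 + 0 = -7$)
$I{\left(h,N \right)} = - \frac{4}{3} + \frac{h}{3}$ ($I{\left(h,N \right)} = \frac{-4 + h}{-1 + 4} = \frac{-4 + h}{3} = \left(-4 + h\right) \frac{1}{3} = - \frac{4}{3} + \frac{h}{3}$)
$g = \frac{11}{3}$ ($g = - (- \frac{4}{3} + \frac{1}{3} \left(-7\right)) = - (- \frac{4}{3} - \frac{7}{3}) = \left(-1\right) \left(- \frac{11}{3}\right) = \frac{11}{3} \approx 3.6667$)
$\left(17 + 9\right)^{2} g = \left(17 + 9\right)^{2} \cdot \frac{11}{3} = 26^{2} \cdot \frac{11}{3} = 676 \cdot \frac{11}{3} = \frac{7436}{3}$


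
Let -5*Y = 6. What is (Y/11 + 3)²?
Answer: 25281/3025 ≈ 8.3574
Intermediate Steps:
Y = -6/5 (Y = -⅕*6 = -6/5 ≈ -1.2000)
(Y/11 + 3)² = (-6/5/11 + 3)² = (-6/5*1/11 + 3)² = (-6/55 + 3)² = (159/55)² = 25281/3025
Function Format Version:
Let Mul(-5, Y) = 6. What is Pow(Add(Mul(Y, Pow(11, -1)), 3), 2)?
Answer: Rational(25281, 3025) ≈ 8.3574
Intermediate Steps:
Y = Rational(-6, 5) (Y = Mul(Rational(-1, 5), 6) = Rational(-6, 5) ≈ -1.2000)
Pow(Add(Mul(Y, Pow(11, -1)), 3), 2) = Pow(Add(Mul(Rational(-6, 5), Pow(11, -1)), 3), 2) = Pow(Add(Mul(Rational(-6, 5), Rational(1, 11)), 3), 2) = Pow(Add(Rational(-6, 55), 3), 2) = Pow(Rational(159, 55), 2) = Rational(25281, 3025)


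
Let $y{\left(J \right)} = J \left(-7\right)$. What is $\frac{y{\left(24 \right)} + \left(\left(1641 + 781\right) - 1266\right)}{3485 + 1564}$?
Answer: $\frac{988}{5049} \approx 0.19568$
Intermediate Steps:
$y{\left(J \right)} = - 7 J$
$\frac{y{\left(24 \right)} + \left(\left(1641 + 781\right) - 1266\right)}{3485 + 1564} = \frac{\left(-7\right) 24 + \left(\left(1641 + 781\right) - 1266\right)}{3485 + 1564} = \frac{-168 + \left(2422 - 1266\right)}{5049} = \left(-168 + 1156\right) \frac{1}{5049} = 988 \cdot \frac{1}{5049} = \frac{988}{5049}$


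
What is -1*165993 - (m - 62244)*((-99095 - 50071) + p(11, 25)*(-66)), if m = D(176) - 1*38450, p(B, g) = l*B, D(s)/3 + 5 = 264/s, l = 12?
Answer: -15899191044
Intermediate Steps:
D(s) = -15 + 792/s (D(s) = -15 + 3*(264/s) = -15 + 792/s)
p(B, g) = 12*B
m = -76921/2 (m = (-15 + 792/176) - 1*38450 = (-15 + 792*(1/176)) - 38450 = (-15 + 9/2) - 38450 = -21/2 - 38450 = -76921/2 ≈ -38461.)
-1*165993 - (m - 62244)*((-99095 - 50071) + p(11, 25)*(-66)) = -1*165993 - (-76921/2 - 62244)*((-99095 - 50071) + (12*11)*(-66)) = -165993 - (-201409)*(-149166 + 132*(-66))/2 = -165993 - (-201409)*(-149166 - 8712)/2 = -165993 - (-201409)*(-157878)/2 = -165993 - 1*15899025051 = -165993 - 15899025051 = -15899191044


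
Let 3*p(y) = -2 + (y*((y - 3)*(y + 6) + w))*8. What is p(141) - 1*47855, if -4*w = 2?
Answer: 22738477/3 ≈ 7.5795e+6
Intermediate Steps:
w = -½ (w = -¼*2 = -½ ≈ -0.50000)
p(y) = -⅔ + 8*y*(-½ + (-3 + y)*(6 + y))/3 (p(y) = (-2 + (y*((y - 3)*(y + 6) - ½))*8)/3 = (-2 + (y*((-3 + y)*(6 + y) - ½))*8)/3 = (-2 + (y*(-½ + (-3 + y)*(6 + y)))*8)/3 = (-2 + 8*y*(-½ + (-3 + y)*(6 + y)))/3 = -⅔ + 8*y*(-½ + (-3 + y)*(6 + y))/3)
p(141) - 1*47855 = (-⅔ + 8*141² - 148/3*141 + (8/3)*141³) - 1*47855 = (-⅔ + 8*19881 - 6956 + (8/3)*2803221) - 47855 = (-⅔ + 159048 - 6956 + 7475256) - 47855 = 22882042/3 - 47855 = 22738477/3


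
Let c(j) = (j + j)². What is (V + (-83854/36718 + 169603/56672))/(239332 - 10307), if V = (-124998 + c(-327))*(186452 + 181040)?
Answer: 1503186860487941273/3094637101600 ≈ 4.8574e+5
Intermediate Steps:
c(j) = 4*j² (c(j) = (2*j)² = 4*j²)
V = 111246443256 (V = (-124998 + 4*(-327)²)*(186452 + 181040) = (-124998 + 4*106929)*367492 = (-124998 + 427716)*367492 = 302718*367492 = 111246443256)
(V + (-83854/36718 + 169603/56672))/(239332 - 10307) = (111246443256 + (-83854/36718 + 169603/56672))/(239332 - 10307) = (111246443256 + (-83854*1/36718 + 169603*(1/56672)))/229025 = (111246443256 + (-41927/18359 + 24229/8096))*(1/229025) = (111246443256 + 9579929/13512224)*(1/229025) = (1503186860487941273/13512224)*(1/229025) = 1503186860487941273/3094637101600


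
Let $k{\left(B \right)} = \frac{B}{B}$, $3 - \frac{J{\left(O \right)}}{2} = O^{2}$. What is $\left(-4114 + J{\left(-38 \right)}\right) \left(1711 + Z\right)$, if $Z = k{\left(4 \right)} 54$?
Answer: $-12347940$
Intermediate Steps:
$J{\left(O \right)} = 6 - 2 O^{2}$
$k{\left(B \right)} = 1$
$Z = 54$ ($Z = 1 \cdot 54 = 54$)
$\left(-4114 + J{\left(-38 \right)}\right) \left(1711 + Z\right) = \left(-4114 + \left(6 - 2 \left(-38\right)^{2}\right)\right) \left(1711 + 54\right) = \left(-4114 + \left(6 - 2888\right)\right) 1765 = \left(-4114 - 2882\right) 1765 = \left(-6996\right) 1765 = -12347940$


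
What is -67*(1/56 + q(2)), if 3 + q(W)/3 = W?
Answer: 11189/56 ≈ 199.80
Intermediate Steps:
q(W) = -9 + 3*W
-67*(1/56 + q(2)) = -67*(1/56 + (-9 + 3*2)) = -67*(1/56 + (-9 + 6)) = -67*(1/56 - 3) = -67*(-167/56) = 11189/56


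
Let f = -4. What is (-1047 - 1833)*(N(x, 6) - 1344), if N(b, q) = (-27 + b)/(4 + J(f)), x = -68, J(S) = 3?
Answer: 27368640/7 ≈ 3.9098e+6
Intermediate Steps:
N(b, q) = -27/7 + b/7 (N(b, q) = (-27 + b)/(4 + 3) = (-27 + b)/7 = (-27 + b)*(1/7) = -27/7 + b/7)
(-1047 - 1833)*(N(x, 6) - 1344) = (-1047 - 1833)*((-27/7 + (1/7)*(-68)) - 1344) = -2880*((-27/7 - 68/7) - 1344) = -2880*(-95/7 - 1344) = -2880*(-9503/7) = 27368640/7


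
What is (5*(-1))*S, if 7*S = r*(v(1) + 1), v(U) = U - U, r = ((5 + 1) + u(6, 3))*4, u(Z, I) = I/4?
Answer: -135/7 ≈ -19.286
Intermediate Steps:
u(Z, I) = I/4 (u(Z, I) = I*(¼) = I/4)
r = 27 (r = ((5 + 1) + (¼)*3)*4 = (6 + ¾)*4 = (27/4)*4 = 27)
v(U) = 0
S = 27/7 (S = (27*(0 + 1))/7 = (27*1)/7 = (⅐)*27 = 27/7 ≈ 3.8571)
(5*(-1))*S = (5*(-1))*(27/7) = -5*27/7 = -135/7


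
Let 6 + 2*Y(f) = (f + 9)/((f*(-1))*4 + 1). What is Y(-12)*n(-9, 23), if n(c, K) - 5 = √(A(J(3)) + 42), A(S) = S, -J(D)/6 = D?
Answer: -1485/98 - 297*√6/49 ≈ -30.000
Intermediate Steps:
J(D) = -6*D
Y(f) = -3 + (9 + f)/(2*(1 - 4*f)) (Y(f) = -3 + ((f + 9)/((f*(-1))*4 + 1))/2 = -3 + ((9 + f)/(-f*4 + 1))/2 = -3 + ((9 + f)/(-4*f + 1))/2 = -3 + ((9 + f)/(1 - 4*f))/2 = -3 + (9 + f)/(2*(1 - 4*f)))
n(c, K) = 5 + 2*√6 (n(c, K) = 5 + √(-6*3 + 42) = 5 + √(-18 + 42) = 5 + √24 = 5 + 2*√6)
Y(-12)*n(-9, 23) = ((-3 - 25*(-12))/(2*(-1 + 4*(-12))))*(5 + 2*√6) = ((-3 + 300)/(2*(-1 - 48)))*(5 + 2*√6) = ((½)*297/(-49))*(5 + 2*√6) = ((½)*(-1/49)*297)*(5 + 2*√6) = -297*(5 + 2*√6)/98 = -1485/98 - 297*√6/49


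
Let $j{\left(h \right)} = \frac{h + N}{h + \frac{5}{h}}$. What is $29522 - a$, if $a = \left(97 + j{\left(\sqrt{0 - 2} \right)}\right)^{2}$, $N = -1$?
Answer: $\frac{182179}{9} + \frac{578 i \sqrt{2}}{9} \approx 20242.0 + 90.824 i$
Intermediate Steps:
$j{\left(h \right)} = \frac{-1 + h}{h + \frac{5}{h}}$ ($j{\left(h \right)} = \frac{h - 1}{h + \frac{5}{h}} = \frac{-1 + h}{h + \frac{5}{h}}$)
$a = \left(97 + \frac{i \sqrt{2} \left(-1 + i \sqrt{2}\right)}{3}\right)^{2}$ ($a = \left(97 + \frac{\sqrt{0 - 2} \left(-1 + \sqrt{0 - 2}\right)}{5 + \left(\sqrt{0 - 2}\right)^{2}}\right)^{2} = \left(97 + \frac{\sqrt{-2} \left(-1 + \sqrt{-2}\right)}{5 + \left(\sqrt{-2}\right)^{2}}\right)^{2} = \left(97 + \frac{i \sqrt{2} \left(-1 + i \sqrt{2}\right)}{5 + \left(i \sqrt{2}\right)^{2}}\right)^{2} = \left(97 + \frac{i \sqrt{2} \left(-1 + i \sqrt{2}\right)}{5 - 2}\right)^{2} = \left(97 + \frac{i \sqrt{2} \left(-1 + i \sqrt{2}\right)}{3}\right)^{2} \approx 9279.9 - 90.82 i$)
$29522 - a = 29522 - \left(\frac{83519}{9} - \frac{578 i \sqrt{2}}{9}\right) = \frac{182179}{9} + \frac{578 i \sqrt{2}}{9}$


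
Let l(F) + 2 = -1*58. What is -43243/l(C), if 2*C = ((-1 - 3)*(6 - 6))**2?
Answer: 43243/60 ≈ 720.72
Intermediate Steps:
C = 0 (C = ((-1 - 3)*(6 - 6))**2/2 = (-4*0)**2/2 = (1/2)*0**2 = (1/2)*0 = 0)
l(F) = -60 (l(F) = -2 - 1*58 = -2 - 58 = -60)
-43243/l(C) = -43243/(-60) = -43243*(-1/60) = 43243/60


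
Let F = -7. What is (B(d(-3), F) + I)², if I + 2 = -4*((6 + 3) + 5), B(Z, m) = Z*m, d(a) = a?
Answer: 1369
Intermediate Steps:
I = -58 (I = -2 - 4*((6 + 3) + 5) = -2 - 4*(9 + 5) = -2 - 4*14 = -2 - 56 = -58)
(B(d(-3), F) + I)² = (-3*(-7) - 58)² = (21 - 58)² = (-37)² = 1369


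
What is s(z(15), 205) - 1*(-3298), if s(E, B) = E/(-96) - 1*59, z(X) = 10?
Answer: 155467/48 ≈ 3238.9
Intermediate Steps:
s(E, B) = -59 - E/96 (s(E, B) = E*(-1/96) - 59 = -E/96 - 59 = -59 - E/96)
s(z(15), 205) - 1*(-3298) = (-59 - 1/96*10) - 1*(-3298) = (-59 - 5/48) + 3298 = -2837/48 + 3298 = 155467/48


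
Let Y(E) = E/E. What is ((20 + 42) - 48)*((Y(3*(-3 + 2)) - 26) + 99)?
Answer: 1036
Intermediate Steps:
Y(E) = 1
((20 + 42) - 48)*((Y(3*(-3 + 2)) - 26) + 99) = ((20 + 42) - 48)*((1 - 26) + 99) = (62 - 48)*(-25 + 99) = 14*74 = 1036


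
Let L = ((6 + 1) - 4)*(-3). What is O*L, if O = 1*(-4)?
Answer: 36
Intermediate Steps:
O = -4
L = -9 (L = (7 - 4)*(-3) = 3*(-3) = -9)
O*L = -4*(-9) = 36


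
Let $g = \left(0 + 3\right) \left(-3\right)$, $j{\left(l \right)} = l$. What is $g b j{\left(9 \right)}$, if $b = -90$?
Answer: $7290$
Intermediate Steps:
$g = -9$ ($g = 3 \left(-3\right) = -9$)
$g b j{\left(9 \right)} = \left(-9\right) \left(-90\right) 9 = 810 \cdot 9 = 7290$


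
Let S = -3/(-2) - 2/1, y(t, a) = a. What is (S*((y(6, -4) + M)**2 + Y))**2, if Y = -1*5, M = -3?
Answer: 484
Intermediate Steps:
Y = -5
S = -1/2 (S = -3*(-1/2) - 2*1 = 3/2 - 2 = -1/2 ≈ -0.50000)
(S*((y(6, -4) + M)**2 + Y))**2 = (-((-4 - 3)**2 - 5)/2)**2 = (-((-7)**2 - 5)/2)**2 = (-(49 - 5)/2)**2 = (-1/2*44)**2 = (-22)**2 = 484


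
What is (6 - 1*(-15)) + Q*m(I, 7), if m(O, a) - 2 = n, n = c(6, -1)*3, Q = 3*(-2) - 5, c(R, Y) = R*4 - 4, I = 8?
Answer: -661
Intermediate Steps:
c(R, Y) = -4 + 4*R (c(R, Y) = 4*R - 4 = -4 + 4*R)
Q = -11 (Q = -6 - 5 = -11)
n = 60 (n = (-4 + 4*6)*3 = (-4 + 24)*3 = 20*3 = 60)
m(O, a) = 62 (m(O, a) = 2 + 60 = 62)
(6 - 1*(-15)) + Q*m(I, 7) = (6 - 1*(-15)) - 11*62 = (6 + 15) - 682 = 21 - 682 = -661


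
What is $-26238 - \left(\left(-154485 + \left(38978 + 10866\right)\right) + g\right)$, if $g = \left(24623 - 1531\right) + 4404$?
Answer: $50907$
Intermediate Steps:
$g = 27496$ ($g = 23092 + 4404 = 27496$)
$-26238 - \left(\left(-154485 + \left(38978 + 10866\right)\right) + g\right) = -26238 - \left(\left(-154485 + \left(38978 + 10866\right)\right) + 27496\right) = -26238 - \left(\left(-154485 + 49844\right) + 27496\right) = -26238 - \left(-104641 + 27496\right) = -26238 - -77145 = -26238 + 77145 = 50907$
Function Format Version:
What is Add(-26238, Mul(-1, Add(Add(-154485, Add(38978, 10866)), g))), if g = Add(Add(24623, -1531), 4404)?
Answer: 50907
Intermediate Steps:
g = 27496 (g = Add(23092, 4404) = 27496)
Add(-26238, Mul(-1, Add(Add(-154485, Add(38978, 10866)), g))) = Add(-26238, Mul(-1, Add(Add(-154485, Add(38978, 10866)), 27496))) = Add(-26238, Mul(-1, Add(Add(-154485, 49844), 27496))) = Add(-26238, Mul(-1, Add(-104641, 27496))) = Add(-26238, Mul(-1, -77145)) = Add(-26238, 77145) = 50907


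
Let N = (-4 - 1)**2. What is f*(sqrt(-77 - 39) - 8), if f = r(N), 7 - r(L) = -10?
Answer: -136 + 34*I*sqrt(29) ≈ -136.0 + 183.1*I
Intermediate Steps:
N = 25 (N = (-5)**2 = 25)
r(L) = 17 (r(L) = 7 - 1*(-10) = 7 + 10 = 17)
f = 17
f*(sqrt(-77 - 39) - 8) = 17*(sqrt(-77 - 39) - 8) = 17*(sqrt(-116) - 8) = 17*(2*I*sqrt(29) - 8) = 17*(-8 + 2*I*sqrt(29)) = -136 + 34*I*sqrt(29)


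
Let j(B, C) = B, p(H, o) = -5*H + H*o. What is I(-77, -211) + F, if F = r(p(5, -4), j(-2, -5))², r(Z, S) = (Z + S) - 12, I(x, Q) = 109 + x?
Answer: 3513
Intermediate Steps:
r(Z, S) = -12 + S + Z (r(Z, S) = (S + Z) - 12 = -12 + S + Z)
F = 3481 (F = (-12 - 2 + 5*(-5 - 4))² = (-12 - 2 + 5*(-9))² = (-12 - 2 - 45)² = (-59)² = 3481)
I(-77, -211) + F = (109 - 77) + 3481 = 32 + 3481 = 3513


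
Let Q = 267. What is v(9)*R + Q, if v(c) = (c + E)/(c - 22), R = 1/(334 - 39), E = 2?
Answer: 1023934/3835 ≈ 267.00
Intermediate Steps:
R = 1/295 ≈ 0.0033898
v(c) = (2 + c)/(-22 + c) (v(c) = (c + 2)/(c - 22) = (2 + c)/(-22 + c))
v(9)*R + Q = ((2 + 9)/(-22 + 9))*(1/295) + 267 = (11/(-13))*(1/295) + 267 = -1/13*11*(1/295) + 267 = -11/13*1/295 + 267 = -11/3835 + 267 = 1023934/3835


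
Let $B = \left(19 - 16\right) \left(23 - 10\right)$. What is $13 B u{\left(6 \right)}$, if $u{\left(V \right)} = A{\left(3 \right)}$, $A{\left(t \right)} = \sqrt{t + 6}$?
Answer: $1521$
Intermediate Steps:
$A{\left(t \right)} = \sqrt{6 + t}$
$u{\left(V \right)} = 3$ ($u{\left(V \right)} = \sqrt{6 + 3} = \sqrt{9} = 3$)
$B = 39$ ($B = 3 \cdot 13 = 39$)
$13 B u{\left(6 \right)} = 13 \cdot 39 \cdot 3 = 507 \cdot 3 = 1521$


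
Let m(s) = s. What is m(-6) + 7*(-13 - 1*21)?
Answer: -244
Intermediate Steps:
m(-6) + 7*(-13 - 1*21) = -6 + 7*(-13 - 1*21) = -6 + 7*(-13 - 21) = -6 + 7*(-34) = -6 - 238 = -244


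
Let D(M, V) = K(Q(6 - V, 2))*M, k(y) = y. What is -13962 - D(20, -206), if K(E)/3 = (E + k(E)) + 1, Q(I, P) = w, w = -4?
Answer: -13542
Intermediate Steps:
Q(I, P) = -4
K(E) = 3 + 6*E (K(E) = 3*((E + E) + 1) = 3*(2*E + 1) = 3*(1 + 2*E) = 3 + 6*E)
D(M, V) = -21*M (D(M, V) = (3 + 6*(-4))*M = (3 - 24)*M = -21*M)
-13962 - D(20, -206) = -13962 - (-21)*20 = -13962 - 1*(-420) = -13962 + 420 = -13542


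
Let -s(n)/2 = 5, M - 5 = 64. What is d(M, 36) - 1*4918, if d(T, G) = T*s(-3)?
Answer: -5608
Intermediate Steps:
M = 69 (M = 5 + 64 = 69)
s(n) = -10 (s(n) = -2*5 = -10)
d(T, G) = -10*T (d(T, G) = T*(-10) = -10*T)
d(M, 36) - 1*4918 = -10*69 - 1*4918 = -690 - 4918 = -5608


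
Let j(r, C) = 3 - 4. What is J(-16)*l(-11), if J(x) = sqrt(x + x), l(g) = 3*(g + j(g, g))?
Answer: -144*I*sqrt(2) ≈ -203.65*I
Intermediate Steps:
j(r, C) = -1
l(g) = -3 + 3*g (l(g) = 3*(g - 1) = 3*(-1 + g) = -3 + 3*g)
J(x) = sqrt(2)*sqrt(x) (J(x) = sqrt(2*x) = sqrt(2)*sqrt(x))
J(-16)*l(-11) = (sqrt(2)*sqrt(-16))*(-3 + 3*(-11)) = (sqrt(2)*(4*I))*(-3 - 33) = (4*I*sqrt(2))*(-36) = -144*I*sqrt(2)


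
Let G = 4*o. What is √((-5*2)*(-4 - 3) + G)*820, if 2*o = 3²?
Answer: 1640*√22 ≈ 7692.3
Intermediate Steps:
o = 9/2 (o = (½)*3² = (½)*9 = 9/2 ≈ 4.5000)
G = 18 (G = 4*(9/2) = 18)
√((-5*2)*(-4 - 3) + G)*820 = √((-5*2)*(-4 - 3) + 18)*820 = √(-10*(-7) + 18)*820 = √(70 + 18)*820 = √88*820 = (2*√22)*820 = 1640*√22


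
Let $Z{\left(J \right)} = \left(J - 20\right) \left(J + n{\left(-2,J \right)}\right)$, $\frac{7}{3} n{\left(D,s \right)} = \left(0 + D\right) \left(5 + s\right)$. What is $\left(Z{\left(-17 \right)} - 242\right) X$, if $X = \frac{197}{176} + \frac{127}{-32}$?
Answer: $- \frac{45135}{2464} \approx -18.318$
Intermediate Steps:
$X = - \frac{1003}{352}$ ($X = 197 \cdot \frac{1}{176} + 127 \left(- \frac{1}{32}\right) = \frac{197}{176} - \frac{127}{32} = - \frac{1003}{352} \approx -2.8494$)
$n{\left(D,s \right)} = \frac{3 D \left(5 + s\right)}{7}$ ($n{\left(D,s \right)} = \frac{3 \left(0 + D\right) \left(5 + s\right)}{7} = \frac{3 D \left(5 + s\right)}{7}$)
$Z{\left(J \right)} = \left(-20 + J\right) \left(- \frac{30}{7} + \frac{J}{7}\right)$ ($Z{\left(J \right)} = \left(J - 20\right) \left(J + \frac{3}{7} \left(-2\right) \left(5 + J\right)\right) = \left(-20 + J\right) \left(J - \left(\frac{30}{7} + \frac{6 J}{7}\right)\right) = \left(-20 + J\right) \left(- \frac{30}{7} + \frac{J}{7}\right)$)
$\left(Z{\left(-17 \right)} - 242\right) X = \left(\left(\frac{600}{7} - - \frac{850}{7} + \frac{\left(-17\right)^{2}}{7}\right) - 242\right) \left(- \frac{1003}{352}\right) = \left(\left(\frac{600}{7} + \frac{850}{7} + \frac{1}{7} \cdot 289\right) - 242\right) \left(- \frac{1003}{352}\right) = \left(\left(\frac{600}{7} + \frac{850}{7} + \frac{289}{7}\right) - 242\right) \left(- \frac{1003}{352}\right) = \left(\frac{1739}{7} - 242\right) \left(- \frac{1003}{352}\right) = \frac{45}{7} \left(- \frac{1003}{352}\right) = - \frac{45135}{2464}$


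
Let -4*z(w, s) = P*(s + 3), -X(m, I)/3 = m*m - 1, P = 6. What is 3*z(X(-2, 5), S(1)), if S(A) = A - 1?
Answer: -27/2 ≈ -13.500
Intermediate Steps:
S(A) = -1 + A
X(m, I) = 3 - 3*m² (X(m, I) = -3*(m*m - 1) = -3*(m² - 1) = -3*(-1 + m²) = 3 - 3*m²)
z(w, s) = -9/2 - 3*s/2 (z(w, s) = -3*(s + 3)/2 = -3*(3 + s)/2 = -(18 + 6*s)/4 = -9/2 - 3*s/2)
3*z(X(-2, 5), S(1)) = 3*(-9/2 - 3*(-1 + 1)/2) = 3*(-9/2 - 3/2*0) = 3*(-9/2 + 0) = 3*(-9/2) = -27/2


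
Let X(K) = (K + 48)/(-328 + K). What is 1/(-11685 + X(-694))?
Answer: -511/5970712 ≈ -8.5584e-5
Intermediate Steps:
X(K) = (48 + K)/(-328 + K)
1/(-11685 + X(-694)) = 1/(-11685 + (48 - 694)/(-328 - 694)) = 1/(-11685 - 646/(-1022)) = 1/(-11685 - 1/1022*(-646)) = 1/(-11685 + 323/511) = 1/(-5970712/511) = -511/5970712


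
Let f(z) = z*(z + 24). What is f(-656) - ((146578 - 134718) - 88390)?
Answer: 491122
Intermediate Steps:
f(z) = z*(24 + z)
f(-656) - ((146578 - 134718) - 88390) = -656*(24 - 656) - ((146578 - 134718) - 88390) = -656*(-632) - (11860 - 88390) = 414592 - 1*(-76530) = 414592 + 76530 = 491122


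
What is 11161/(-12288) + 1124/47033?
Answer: -511123601/577941504 ≈ -0.88439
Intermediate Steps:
11161/(-12288) + 1124/47033 = 11161*(-1/12288) + 1124*(1/47033) = -11161/12288 + 1124/47033 = -511123601/577941504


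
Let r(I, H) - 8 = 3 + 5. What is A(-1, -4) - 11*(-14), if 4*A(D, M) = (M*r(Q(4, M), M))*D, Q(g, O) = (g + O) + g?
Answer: 170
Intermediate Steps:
Q(g, O) = O + 2*g (Q(g, O) = (O + g) + g = O + 2*g)
r(I, H) = 16 (r(I, H) = 8 + (3 + 5) = 8 + 8 = 16)
A(D, M) = 4*D*M (A(D, M) = ((M*16)*D)/4 = ((16*M)*D)/4 = (16*D*M)/4 = 4*D*M)
A(-1, -4) - 11*(-14) = 4*(-1)*(-4) - 11*(-14) = 16 + 154 = 170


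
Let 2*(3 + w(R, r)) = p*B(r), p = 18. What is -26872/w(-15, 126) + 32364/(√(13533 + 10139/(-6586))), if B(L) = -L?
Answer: 26872/1137 + 32364*√586932458614/89118199 ≈ 301.85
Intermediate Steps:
w(R, r) = -3 - 9*r (w(R, r) = -3 + (18*(-r))/2 = -3 + (-18*r)/2 = -3 - 9*r)
-26872/w(-15, 126) + 32364/(√(13533 + 10139/(-6586))) = -26872/(-3 - 9*126) + 32364/(√(13533 + 10139/(-6586))) = -26872/(-3 - 1134) + 32364/(√(13533 + 10139*(-1/6586))) = -26872/(-1137) + 32364/(√(13533 - 10139/6586)) = -26872*(-1/1137) + 32364/(√(89118199/6586)) = 26872/1137 + 32364/((√586932458614/6586)) = 26872/1137 + 32364*(√586932458614/89118199) = 26872/1137 + 32364*√586932458614/89118199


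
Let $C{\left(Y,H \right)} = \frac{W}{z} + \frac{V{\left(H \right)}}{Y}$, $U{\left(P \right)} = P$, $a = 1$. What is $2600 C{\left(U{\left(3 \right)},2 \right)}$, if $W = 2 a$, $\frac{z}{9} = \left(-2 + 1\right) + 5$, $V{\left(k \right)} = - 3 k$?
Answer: $- \frac{45500}{9} \approx -5055.6$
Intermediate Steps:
$z = 36$ ($z = 9 \left(\left(-2 + 1\right) + 5\right) = 9 \left(-1 + 5\right) = 9 \cdot 4 = 36$)
$W = 2$ ($W = 2 \cdot 1 = 2$)
$C{\left(Y,H \right)} = \frac{1}{18} - \frac{3 H}{Y}$ ($C{\left(Y,H \right)} = \frac{2}{36} + \frac{\left(-3\right) H}{Y} = 2 \cdot \frac{1}{36} - \frac{3 H}{Y} = \frac{1}{18} - \frac{3 H}{Y}$)
$2600 C{\left(U{\left(3 \right)},2 \right)} = 2600 \frac{3 - 108}{18 \cdot 3} = 2600 \cdot \frac{1}{18} \cdot \frac{1}{3} \left(3 - 108\right) = 2600 \cdot \frac{1}{18} \cdot \frac{1}{3} \left(-105\right) = 2600 \left(- \frac{35}{18}\right) = - \frac{45500}{9}$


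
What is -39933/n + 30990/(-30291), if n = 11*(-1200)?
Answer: 88949167/44426800 ≈ 2.0022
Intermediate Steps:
n = -13200
-39933/n + 30990/(-30291) = -39933/(-13200) + 30990/(-30291) = -39933*(-1/13200) + 30990*(-1/30291) = 13311/4400 - 10330/10097 = 88949167/44426800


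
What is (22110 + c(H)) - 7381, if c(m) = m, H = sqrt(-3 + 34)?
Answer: 14729 + sqrt(31) ≈ 14735.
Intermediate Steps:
H = sqrt(31) ≈ 5.5678
(22110 + c(H)) - 7381 = (22110 + sqrt(31)) - 7381 = 14729 + sqrt(31)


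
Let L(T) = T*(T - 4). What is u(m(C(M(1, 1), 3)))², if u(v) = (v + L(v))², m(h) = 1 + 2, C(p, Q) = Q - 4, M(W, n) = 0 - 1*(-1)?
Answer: 0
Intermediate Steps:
M(W, n) = 1 (M(W, n) = 0 + 1 = 1)
L(T) = T*(-4 + T)
C(p, Q) = -4 + Q
m(h) = 3
u(v) = (v + v*(-4 + v))²
u(m(C(M(1, 1), 3)))² = (3²*(-3 + 3)²)² = (9*0²)² = (9*0)² = 0² = 0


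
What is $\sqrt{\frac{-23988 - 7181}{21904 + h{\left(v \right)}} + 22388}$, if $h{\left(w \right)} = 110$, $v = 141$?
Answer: $\frac{\sqrt{1205433471298}}{7338} \approx 149.62$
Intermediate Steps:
$\sqrt{\frac{-23988 - 7181}{21904 + h{\left(v \right)}} + 22388} = \sqrt{\frac{-23988 - 7181}{21904 + 110} + 22388} = \sqrt{- \frac{31169}{22014} + 22388} = \sqrt{\frac{492818263}{22014}} = \frac{\sqrt{1205433471298}}{7338}$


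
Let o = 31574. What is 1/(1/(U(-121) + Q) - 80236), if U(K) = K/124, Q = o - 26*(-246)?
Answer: -4708159/377763845400 ≈ -1.2463e-5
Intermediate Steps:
Q = 37970 (Q = 31574 - 26*(-246) = 31574 + 6396 = 37970)
U(K) = K/124 (U(K) = K*(1/124) = K/124)
1/(1/(U(-121) + Q) - 80236) = 1/(1/((1/124)*(-121) + 37970) - 80236) = 1/(1/(-121/124 + 37970) - 80236) = 1/(1/(4708159/124) - 80236) = 1/(124/4708159 - 80236) = 1/(-377763845400/4708159) = -4708159/377763845400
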